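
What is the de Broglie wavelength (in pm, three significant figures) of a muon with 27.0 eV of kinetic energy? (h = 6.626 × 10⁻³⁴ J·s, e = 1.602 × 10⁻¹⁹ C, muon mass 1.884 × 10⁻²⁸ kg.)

λ = 16.4 pm

KE = 27.0 eV = 4.325 × 10⁻¹⁸ J.
p = √(2mKE) = √(2 × 1.884 × 10⁻²⁸ × 4.325 × 10⁻¹⁸) = 4.037 × 10⁻²³ kg·m/s.
λ = h/p = 6.626 × 10⁻³⁴ / 4.037 × 10⁻²³ = 1.64 × 10⁻¹¹ m = 16.4 pm.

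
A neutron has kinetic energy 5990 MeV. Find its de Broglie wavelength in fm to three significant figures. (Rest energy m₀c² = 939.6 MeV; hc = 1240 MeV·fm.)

Total energy E = KE + m₀c² = 5990 + 939.6 = 6929.6 MeV.
(pc)² = E² − (m₀c²)² = (6929.6)² − (939.6)² = 4.714 × 10⁷ MeV², so pc = 6866 MeV.
λ = hc/(pc) = 1240 MeV·fm / 6866 MeV = 0.181 fm.

λ = 0.181 fm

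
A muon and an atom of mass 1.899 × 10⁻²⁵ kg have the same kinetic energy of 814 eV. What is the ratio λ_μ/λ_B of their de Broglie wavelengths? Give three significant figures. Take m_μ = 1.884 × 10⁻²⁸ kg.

λ_μ/λ_B = 31.7

At fixed KE, p = √(2mKE) so λ = h/p ∝ 1/√m.
λ_μ/λ_B = √(m_B/m_μ) = √(1.899 × 10⁻²⁵/1.884 × 10⁻²⁸) = √(1008) = 31.7.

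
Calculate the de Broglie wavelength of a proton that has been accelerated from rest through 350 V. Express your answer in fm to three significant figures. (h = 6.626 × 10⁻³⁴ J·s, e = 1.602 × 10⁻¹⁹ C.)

λ = 1530 fm

KE = eV = 1.602 × 10⁻¹⁹ × 350.0 = 5.607 × 10⁻¹⁷ J.
p = √(2mKE) = √(2 × 1.673 × 10⁻²⁷ × 5.607 × 10⁻¹⁷) = 4.331 × 10⁻²² kg·m/s.
λ = h/p = 6.626 × 10⁻³⁴ / 4.331 × 10⁻²² = 1.53 × 10⁻¹² m = 1530 fm.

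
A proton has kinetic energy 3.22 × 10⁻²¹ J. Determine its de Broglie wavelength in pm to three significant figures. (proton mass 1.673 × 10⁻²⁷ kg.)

λ = 202 pm

p = √(2mKE) = √(2 × 1.673 × 10⁻²⁷ × 3.220 × 10⁻²¹) = 3.282 × 10⁻²⁴ kg·m/s.
λ = h/p = 6.626 × 10⁻³⁴ / 3.282 × 10⁻²⁴ = 2.02 × 10⁻¹⁰ m = 202 pm.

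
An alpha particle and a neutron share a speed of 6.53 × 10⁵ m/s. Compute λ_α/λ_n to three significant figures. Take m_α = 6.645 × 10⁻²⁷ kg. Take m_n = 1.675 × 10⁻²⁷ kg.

At fixed v, p = mv so λ = h/(mv) ∝ 1/m.
λ_α/λ_n = m_n/m_α = 1.675 × 10⁻²⁷/6.645 × 10⁻²⁷ = 0.252.

λ_α/λ_n = 0.252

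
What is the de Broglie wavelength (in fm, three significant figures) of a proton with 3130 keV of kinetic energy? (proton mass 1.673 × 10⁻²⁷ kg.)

KE = 3130 keV = 5.014 × 10⁻¹³ J.
p = √(2mKE) = √(2 × 1.673 × 10⁻²⁷ × 5.014 × 10⁻¹³) = 4.096 × 10⁻²⁰ kg·m/s.
λ = h/p = 6.626 × 10⁻³⁴ / 4.096 × 10⁻²⁰ = 1.62 × 10⁻¹⁴ m = 16.2 fm.

λ = 16.2 fm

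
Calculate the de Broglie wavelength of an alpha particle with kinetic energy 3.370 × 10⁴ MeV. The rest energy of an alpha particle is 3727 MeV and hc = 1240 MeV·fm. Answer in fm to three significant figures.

Total energy E = KE + m₀c² = 3.370 × 10⁴ + 3727 = 37427 MeV.
(pc)² = E² − (m₀c²)² = (37427)² − (3727)² = 1.387 × 10⁹ MeV², so pc = 3.724 × 10⁴ MeV.
λ = hc/(pc) = 1240 MeV·fm / 3.724 × 10⁴ MeV = 0.0333 fm.

λ = 0.0333 fm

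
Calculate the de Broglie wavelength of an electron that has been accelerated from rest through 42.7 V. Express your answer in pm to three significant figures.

KE = eV = 1.602 × 10⁻¹⁹ × 42.70 = 6.841 × 10⁻¹⁸ J.
p = √(2mKE) = √(2 × 9.109 × 10⁻³¹ × 6.841 × 10⁻¹⁸) = 3.530 × 10⁻²⁴ kg·m/s.
λ = h/p = 6.626 × 10⁻³⁴ / 3.530 × 10⁻²⁴ = 1.88 × 10⁻¹⁰ m = 188 pm.

λ = 188 pm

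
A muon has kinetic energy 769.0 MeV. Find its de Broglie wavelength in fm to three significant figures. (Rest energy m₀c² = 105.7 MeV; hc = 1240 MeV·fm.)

λ = 1.43 fm

Total energy E = KE + m₀c² = 769.0 + 105.7 = 874.7 MeV.
(pc)² = E² − (m₀c²)² = (874.7)² − (105.7)² = 7.539 × 10⁵ MeV², so pc = 868.3 MeV.
λ = hc/(pc) = 1240 MeV·fm / 868.3 MeV = 1.43 fm.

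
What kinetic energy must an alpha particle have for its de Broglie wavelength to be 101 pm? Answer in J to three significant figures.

p = h/λ = 6.626 × 10⁻³⁴ / 1.010 × 10⁻¹⁰ = 6.560 × 10⁻²⁴ kg·m/s.
KE = p²/(2m) = (6.560 × 10⁻²⁴)² / (2 × 6.645 × 10⁻²⁷) = 3.238 × 10⁻²¹ J = 3.24 × 10⁻²¹ J.

KE = 3.24 × 10⁻²¹ J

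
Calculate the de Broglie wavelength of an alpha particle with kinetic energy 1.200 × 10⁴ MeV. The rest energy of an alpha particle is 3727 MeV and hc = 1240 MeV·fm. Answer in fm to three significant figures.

Total energy E = KE + m₀c² = 1.200 × 10⁴ + 3727 = 15727 MeV.
(pc)² = E² − (m₀c²)² = (15727)² − (3727)² = 2.334 × 10⁸ MeV², so pc = 1.528 × 10⁴ MeV.
λ = hc/(pc) = 1240 MeV·fm / 1.528 × 10⁴ MeV = 0.0812 fm.

λ = 0.0812 fm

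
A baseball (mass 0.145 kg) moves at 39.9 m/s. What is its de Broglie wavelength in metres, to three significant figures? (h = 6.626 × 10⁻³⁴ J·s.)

λ = 1.15 × 10⁻³⁴ m

p = mv = 0.145 × 39.9 = 5.785 kg·m/s.
λ = h/p = 6.626 × 10⁻³⁴ / 5.785 = 1.15 × 10⁻³⁴ m.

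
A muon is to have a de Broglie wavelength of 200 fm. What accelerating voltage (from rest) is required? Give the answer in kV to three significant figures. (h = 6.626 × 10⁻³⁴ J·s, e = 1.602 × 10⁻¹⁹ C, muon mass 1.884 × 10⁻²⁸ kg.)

p = h/λ = 6.626 × 10⁻³⁴ / 2.000 × 10⁻¹³ = 3.313 × 10⁻²¹ kg·m/s.
KE = p²/(2m) = 2.913 × 10⁻¹⁴ J.
V = KE/e = 2.913 × 10⁻¹⁴ / (1.602 × 10⁻¹⁹) = 182 kV.

V = 182 kV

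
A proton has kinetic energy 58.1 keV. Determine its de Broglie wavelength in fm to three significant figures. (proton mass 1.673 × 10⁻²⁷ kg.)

KE = 58.1 keV = 9.308 × 10⁻¹⁵ J.
p = √(2mKE) = √(2 × 1.673 × 10⁻²⁷ × 9.308 × 10⁻¹⁵) = 5.581 × 10⁻²¹ kg·m/s.
λ = h/p = 6.626 × 10⁻³⁴ / 5.581 × 10⁻²¹ = 1.19 × 10⁻¹³ m = 119 fm.

λ = 119 fm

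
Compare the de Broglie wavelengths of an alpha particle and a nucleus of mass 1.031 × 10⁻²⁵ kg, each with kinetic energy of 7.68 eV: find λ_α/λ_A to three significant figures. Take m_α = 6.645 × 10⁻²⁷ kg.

λ_α/λ_A = 3.94

At fixed KE, p = √(2mKE) so λ = h/p ∝ 1/√m.
λ_α/λ_A = √(m_A/m_α) = √(1.031 × 10⁻²⁵/6.645 × 10⁻²⁷) = √(15.52) = 3.94.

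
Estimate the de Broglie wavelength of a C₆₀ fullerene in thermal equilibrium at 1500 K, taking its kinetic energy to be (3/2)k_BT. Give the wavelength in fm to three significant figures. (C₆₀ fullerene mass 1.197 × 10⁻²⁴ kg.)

KE = (3/2)k_BT = 1.5 × 1.381 × 10⁻²³ × 1500 = 3.107 × 10⁻²⁰ J.
p = √(2mKE) = √(2 × 1.197 × 10⁻²⁴ × 3.107 × 10⁻²⁰) = 2.727 × 10⁻²² kg·m/s.
λ = h/p = 2.43 × 10⁻¹² m = 2430 fm.

λ = 2430 fm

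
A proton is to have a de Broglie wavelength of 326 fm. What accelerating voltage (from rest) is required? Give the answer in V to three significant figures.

p = h/λ = 6.626 × 10⁻³⁴ / 3.260 × 10⁻¹³ = 2.033 × 10⁻²¹ kg·m/s.
KE = p²/(2m) = 1.235 × 10⁻¹⁵ J.
V = KE/e = 1.235 × 10⁻¹⁵ / (1.602 × 10⁻¹⁹) = 7710 V.

V = 7710 V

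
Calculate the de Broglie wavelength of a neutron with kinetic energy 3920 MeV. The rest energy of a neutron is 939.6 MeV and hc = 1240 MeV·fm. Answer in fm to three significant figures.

Total energy E = KE + m₀c² = 3920 + 939.6 = 4859.6 MeV.
(pc)² = E² − (m₀c²)² = (4859.6)² − (939.6)² = 2.273 × 10⁷ MeV², so pc = 4768 MeV.
λ = hc/(pc) = 1240 MeV·fm / 4768 MeV = 0.260 fm.

λ = 0.260 fm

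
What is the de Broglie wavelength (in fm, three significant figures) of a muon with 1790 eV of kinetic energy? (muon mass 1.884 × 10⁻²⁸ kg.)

λ = 2020 fm

KE = 1790 eV = 2.868 × 10⁻¹⁶ J.
p = √(2mKE) = √(2 × 1.884 × 10⁻²⁸ × 2.868 × 10⁻¹⁶) = 3.287 × 10⁻²² kg·m/s.
λ = h/p = 6.626 × 10⁻³⁴ / 3.287 × 10⁻²² = 2.02 × 10⁻¹² m = 2020 fm.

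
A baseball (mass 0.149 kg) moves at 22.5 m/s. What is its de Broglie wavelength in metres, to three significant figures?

p = mv = 0.149 × 22.5 = 3.353 kg·m/s.
λ = h/p = 6.626 × 10⁻³⁴ / 3.353 = 1.98 × 10⁻³⁴ m.

λ = 1.98 × 10⁻³⁴ m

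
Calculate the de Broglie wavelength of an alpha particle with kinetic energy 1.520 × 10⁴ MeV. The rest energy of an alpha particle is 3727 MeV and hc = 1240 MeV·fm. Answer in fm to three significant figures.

Total energy E = KE + m₀c² = 1.520 × 10⁴ + 3727 = 18927 MeV.
(pc)² = E² − (m₀c²)² = (18927)² − (3727)² = 3.443 × 10⁸ MeV², so pc = 1.856 × 10⁴ MeV.
λ = hc/(pc) = 1240 MeV·fm / 1.856 × 10⁴ MeV = 0.0668 fm.

λ = 0.0668 fm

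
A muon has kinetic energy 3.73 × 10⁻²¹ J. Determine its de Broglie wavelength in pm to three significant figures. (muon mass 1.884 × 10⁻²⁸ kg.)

p = √(2mKE) = √(2 × 1.884 × 10⁻²⁸ × 3.730 × 10⁻²¹) = 1.186 × 10⁻²⁴ kg·m/s.
λ = h/p = 6.626 × 10⁻³⁴ / 1.186 × 10⁻²⁴ = 5.59 × 10⁻¹⁰ m = 559 pm.

λ = 559 pm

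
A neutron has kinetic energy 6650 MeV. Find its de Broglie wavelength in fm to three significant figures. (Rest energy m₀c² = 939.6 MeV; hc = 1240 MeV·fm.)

Total energy E = KE + m₀c² = 6650 + 939.6 = 7589.6 MeV.
(pc)² = E² − (m₀c²)² = (7589.6)² − (939.6)² = 5.672 × 10⁷ MeV², so pc = 7531 MeV.
λ = hc/(pc) = 1240 MeV·fm / 7531 MeV = 0.165 fm.

λ = 0.165 fm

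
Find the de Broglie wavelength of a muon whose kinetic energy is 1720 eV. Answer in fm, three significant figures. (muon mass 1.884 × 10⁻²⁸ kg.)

KE = 1720 eV = 2.755 × 10⁻¹⁶ J.
p = √(2mKE) = √(2 × 1.884 × 10⁻²⁸ × 2.755 × 10⁻¹⁶) = 3.222 × 10⁻²² kg·m/s.
λ = h/p = 6.626 × 10⁻³⁴ / 3.222 × 10⁻²² = 2.06 × 10⁻¹² m = 2060 fm.

λ = 2060 fm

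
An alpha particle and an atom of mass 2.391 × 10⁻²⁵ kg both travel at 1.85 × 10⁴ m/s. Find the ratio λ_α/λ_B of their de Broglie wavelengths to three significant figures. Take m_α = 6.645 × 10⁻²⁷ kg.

λ_α/λ_B = 36.0

At fixed v, p = mv so λ = h/(mv) ∝ 1/m.
λ_α/λ_B = m_B/m_α = 2.391 × 10⁻²⁵/6.645 × 10⁻²⁷ = 36.0.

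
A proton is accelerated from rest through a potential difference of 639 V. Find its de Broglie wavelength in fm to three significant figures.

KE = eV = 1.602 × 10⁻¹⁹ × 639.0 = 1.024 × 10⁻¹⁶ J.
p = √(2mKE) = √(2 × 1.673 × 10⁻²⁷ × 1.024 × 10⁻¹⁶) = 5.853 × 10⁻²² kg·m/s.
λ = h/p = 6.626 × 10⁻³⁴ / 5.853 × 10⁻²² = 1.13 × 10⁻¹² m = 1130 fm.

λ = 1130 fm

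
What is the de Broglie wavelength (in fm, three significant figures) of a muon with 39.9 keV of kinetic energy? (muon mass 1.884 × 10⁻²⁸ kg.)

λ = 427 fm

KE = 39.9 keV = 6.392 × 10⁻¹⁵ J.
p = √(2mKE) = √(2 × 1.884 × 10⁻²⁸ × 6.392 × 10⁻¹⁵) = 1.552 × 10⁻²¹ kg·m/s.
λ = h/p = 6.626 × 10⁻³⁴ / 1.552 × 10⁻²¹ = 4.27 × 10⁻¹³ m = 427 fm.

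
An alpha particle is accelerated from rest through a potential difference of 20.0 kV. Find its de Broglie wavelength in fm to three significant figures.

KE = 2eV = 2 × 1.602 × 10⁻¹⁹ × 2.000 × 10⁴ = 6.408 × 10⁻¹⁵ J.
p = √(2mKE) = √(2 × 6.645 × 10⁻²⁷ × 6.408 × 10⁻¹⁵) = 9.228 × 10⁻²¹ kg·m/s.
λ = h/p = 6.626 × 10⁻³⁴ / 9.228 × 10⁻²¹ = 7.18 × 10⁻¹⁴ m = 71.8 fm.

λ = 71.8 fm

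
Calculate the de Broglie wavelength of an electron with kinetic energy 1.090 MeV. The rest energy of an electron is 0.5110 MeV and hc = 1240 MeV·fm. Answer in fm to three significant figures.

Total energy E = KE + m₀c² = 1.090 + 0.5110 = 1.6010 MeV.
(pc)² = E² − (m₀c²)² = (1.6010)² − (0.5110)² = 2.302 MeV², so pc = 1.517 MeV.
λ = hc/(pc) = 1240 MeV·fm / 1.517 MeV = 817 fm.

λ = 817 fm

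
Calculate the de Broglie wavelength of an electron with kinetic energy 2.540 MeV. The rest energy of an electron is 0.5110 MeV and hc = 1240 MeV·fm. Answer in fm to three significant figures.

λ = 412 fm

Total energy E = KE + m₀c² = 2.540 + 0.5110 = 3.0510 MeV.
(pc)² = E² − (m₀c²)² = (3.0510)² − (0.5110)² = 9.047 MeV², so pc = 3.008 MeV.
λ = hc/(pc) = 1240 MeV·fm / 3.008 MeV = 412 fm.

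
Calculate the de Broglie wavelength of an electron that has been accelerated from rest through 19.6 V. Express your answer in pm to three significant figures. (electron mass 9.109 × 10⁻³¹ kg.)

λ = 277 pm

KE = eV = 1.602 × 10⁻¹⁹ × 19.60 = 3.140 × 10⁻¹⁸ J.
p = √(2mKE) = √(2 × 9.109 × 10⁻³¹ × 3.140 × 10⁻¹⁸) = 2.392 × 10⁻²⁴ kg·m/s.
λ = h/p = 6.626 × 10⁻³⁴ / 2.392 × 10⁻²⁴ = 2.77 × 10⁻¹⁰ m = 277 pm.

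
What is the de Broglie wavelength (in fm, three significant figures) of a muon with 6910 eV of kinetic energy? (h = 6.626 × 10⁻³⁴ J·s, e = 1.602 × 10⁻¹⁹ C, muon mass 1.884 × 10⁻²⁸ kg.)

λ = 1030 fm

KE = 6910 eV = 1.107 × 10⁻¹⁵ J.
p = √(2mKE) = √(2 × 1.884 × 10⁻²⁸ × 1.107 × 10⁻¹⁵) = 6.458 × 10⁻²² kg·m/s.
λ = h/p = 6.626 × 10⁻³⁴ / 6.458 × 10⁻²² = 1.03 × 10⁻¹² m = 1030 fm.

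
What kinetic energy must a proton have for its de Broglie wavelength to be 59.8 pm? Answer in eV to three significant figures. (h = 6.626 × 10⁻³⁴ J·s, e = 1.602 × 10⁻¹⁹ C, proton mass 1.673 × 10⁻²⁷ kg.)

KE = 0.229 eV

p = h/λ = 6.626 × 10⁻³⁴ / 5.980 × 10⁻¹¹ = 1.108 × 10⁻²³ kg·m/s.
KE = p²/(2m) = (1.108 × 10⁻²³)² / (2 × 1.673 × 10⁻²⁷) = 3.669 × 10⁻²⁰ J = 0.229 eV.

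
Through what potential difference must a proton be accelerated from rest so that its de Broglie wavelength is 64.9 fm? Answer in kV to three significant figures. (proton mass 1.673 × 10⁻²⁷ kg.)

p = h/λ = 6.626 × 10⁻³⁴ / 6.490 × 10⁻¹⁴ = 1.021 × 10⁻²⁰ kg·m/s.
KE = p²/(2m) = 3.115 × 10⁻¹⁴ J.
V = KE/e = 3.115 × 10⁻¹⁴ / (1.602 × 10⁻¹⁹) = 194 kV.

V = 194 kV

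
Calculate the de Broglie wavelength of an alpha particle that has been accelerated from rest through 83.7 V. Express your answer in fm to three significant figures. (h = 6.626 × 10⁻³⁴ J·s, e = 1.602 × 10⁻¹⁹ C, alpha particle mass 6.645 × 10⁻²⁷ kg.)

KE = 2eV = 2 × 1.602 × 10⁻¹⁹ × 83.70 = 2.682 × 10⁻¹⁷ J.
p = √(2mKE) = √(2 × 6.645 × 10⁻²⁷ × 2.682 × 10⁻¹⁷) = 5.970 × 10⁻²² kg·m/s.
λ = h/p = 6.626 × 10⁻³⁴ / 5.970 × 10⁻²² = 1.11 × 10⁻¹² m = 1110 fm.

λ = 1110 fm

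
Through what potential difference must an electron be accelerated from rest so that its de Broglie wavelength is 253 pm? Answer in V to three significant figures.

p = h/λ = 6.626 × 10⁻³⁴ / 2.530 × 10⁻¹⁰ = 2.619 × 10⁻²⁴ kg·m/s.
KE = p²/(2m) = 3.765 × 10⁻¹⁸ J.
V = KE/e = 3.765 × 10⁻¹⁸ / (1.602 × 10⁻¹⁹) = 23.5 V.

V = 23.5 V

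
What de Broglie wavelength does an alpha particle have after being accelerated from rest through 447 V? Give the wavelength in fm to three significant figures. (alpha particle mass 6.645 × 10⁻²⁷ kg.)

λ = 480 fm

KE = 2eV = 2 × 1.602 × 10⁻¹⁹ × 447.0 = 1.432 × 10⁻¹⁶ J.
p = √(2mKE) = √(2 × 6.645 × 10⁻²⁷ × 1.432 × 10⁻¹⁶) = 1.380 × 10⁻²¹ kg·m/s.
λ = h/p = 6.626 × 10⁻³⁴ / 1.380 × 10⁻²¹ = 4.80 × 10⁻¹³ m = 480 fm.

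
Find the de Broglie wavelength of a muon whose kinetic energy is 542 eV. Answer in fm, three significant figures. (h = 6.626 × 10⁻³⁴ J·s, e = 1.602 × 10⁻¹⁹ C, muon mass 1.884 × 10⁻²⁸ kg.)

λ = 3660 fm

KE = 542 eV = 8.683 × 10⁻¹⁷ J.
p = √(2mKE) = √(2 × 1.884 × 10⁻²⁸ × 8.683 × 10⁻¹⁷) = 1.809 × 10⁻²² kg·m/s.
λ = h/p = 6.626 × 10⁻³⁴ / 1.809 × 10⁻²² = 3.66 × 10⁻¹² m = 3660 fm.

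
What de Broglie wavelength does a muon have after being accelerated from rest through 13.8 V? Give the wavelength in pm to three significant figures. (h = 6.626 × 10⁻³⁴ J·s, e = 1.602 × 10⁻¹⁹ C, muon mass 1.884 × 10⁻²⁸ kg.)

KE = eV = 1.602 × 10⁻¹⁹ × 13.80 = 2.211 × 10⁻¹⁸ J.
p = √(2mKE) = √(2 × 1.884 × 10⁻²⁸ × 2.211 × 10⁻¹⁸) = 2.886 × 10⁻²³ kg·m/s.
λ = h/p = 6.626 × 10⁻³⁴ / 2.886 × 10⁻²³ = 2.30 × 10⁻¹¹ m = 23.0 pm.

λ = 23.0 pm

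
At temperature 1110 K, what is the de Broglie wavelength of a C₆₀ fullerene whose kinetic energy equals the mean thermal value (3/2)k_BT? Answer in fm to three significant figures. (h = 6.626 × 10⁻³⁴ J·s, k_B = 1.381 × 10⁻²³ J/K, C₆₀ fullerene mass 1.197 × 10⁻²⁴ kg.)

KE = (3/2)k_BT = 1.5 × 1.381 × 10⁻²³ × 1110 = 2.299 × 10⁻²⁰ J.
p = √(2mKE) = √(2 × 1.197 × 10⁻²⁴ × 2.299 × 10⁻²⁰) = 2.346 × 10⁻²² kg·m/s.
λ = h/p = 2.82 × 10⁻¹² m = 2820 fm.

λ = 2820 fm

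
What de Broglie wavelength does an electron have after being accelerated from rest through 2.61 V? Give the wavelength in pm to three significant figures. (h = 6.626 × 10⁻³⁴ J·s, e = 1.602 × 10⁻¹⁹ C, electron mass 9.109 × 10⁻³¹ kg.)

λ = 759 pm

KE = eV = 1.602 × 10⁻¹⁹ × 2.610 = 4.181 × 10⁻¹⁹ J.
p = √(2mKE) = √(2 × 9.109 × 10⁻³¹ × 4.181 × 10⁻¹⁹) = 8.728 × 10⁻²⁵ kg·m/s.
λ = h/p = 6.626 × 10⁻³⁴ / 8.728 × 10⁻²⁵ = 7.59 × 10⁻¹⁰ m = 759 pm.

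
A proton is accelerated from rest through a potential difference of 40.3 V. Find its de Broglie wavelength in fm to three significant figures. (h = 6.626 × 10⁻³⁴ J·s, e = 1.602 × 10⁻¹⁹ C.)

λ = 4510 fm

KE = eV = 1.602 × 10⁻¹⁹ × 40.30 = 6.456 × 10⁻¹⁸ J.
p = √(2mKE) = √(2 × 1.673 × 10⁻²⁷ × 6.456 × 10⁻¹⁸) = 1.470 × 10⁻²² kg·m/s.
λ = h/p = 6.626 × 10⁻³⁴ / 1.470 × 10⁻²² = 4.51 × 10⁻¹² m = 4510 fm.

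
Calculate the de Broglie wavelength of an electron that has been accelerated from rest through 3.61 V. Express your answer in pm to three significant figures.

λ = 646 pm

KE = eV = 1.602 × 10⁻¹⁹ × 3.610 = 5.783 × 10⁻¹⁹ J.
p = √(2mKE) = √(2 × 9.109 × 10⁻³¹ × 5.783 × 10⁻¹⁹) = 1.026 × 10⁻²⁴ kg·m/s.
λ = h/p = 6.626 × 10⁻³⁴ / 1.026 × 10⁻²⁴ = 6.46 × 10⁻¹⁰ m = 646 pm.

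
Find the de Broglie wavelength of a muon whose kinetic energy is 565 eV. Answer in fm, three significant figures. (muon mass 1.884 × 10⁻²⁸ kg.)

KE = 565 eV = 9.051 × 10⁻¹⁷ J.
p = √(2mKE) = √(2 × 1.884 × 10⁻²⁸ × 9.051 × 10⁻¹⁷) = 1.847 × 10⁻²² kg·m/s.
λ = h/p = 6.626 × 10⁻³⁴ / 1.847 × 10⁻²² = 3.59 × 10⁻¹² m = 3590 fm.

λ = 3590 fm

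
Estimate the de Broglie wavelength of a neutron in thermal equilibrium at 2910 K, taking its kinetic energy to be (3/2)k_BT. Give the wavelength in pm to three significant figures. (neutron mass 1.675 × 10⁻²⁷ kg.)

λ = 46.6 pm

KE = (3/2)k_BT = 1.5 × 1.381 × 10⁻²³ × 2910 = 6.028 × 10⁻²⁰ J.
p = √(2mKE) = √(2 × 1.675 × 10⁻²⁷ × 6.028 × 10⁻²⁰) = 1.421 × 10⁻²³ kg·m/s.
λ = h/p = 4.66 × 10⁻¹¹ m = 46.6 pm.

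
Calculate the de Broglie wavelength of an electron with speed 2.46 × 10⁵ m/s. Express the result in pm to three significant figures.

λ = 2960 pm

p = mv = 9.109 × 10⁻³¹ × 2.46 × 10⁵ = 2.241 × 10⁻²⁵ kg·m/s.
λ = h/p = 6.626 × 10⁻³⁴ / 2.241 × 10⁻²⁵ = 2.96 × 10⁻⁹ m = 2960 pm.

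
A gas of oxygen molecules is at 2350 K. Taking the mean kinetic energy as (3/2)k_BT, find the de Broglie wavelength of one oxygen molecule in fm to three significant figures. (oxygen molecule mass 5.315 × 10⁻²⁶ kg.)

λ = 9210 fm

KE = (3/2)k_BT = 1.5 × 1.381 × 10⁻²³ × 2350 = 4.868 × 10⁻²⁰ J.
p = √(2mKE) = √(2 × 5.315 × 10⁻²⁶ × 4.868 × 10⁻²⁰) = 7.194 × 10⁻²³ kg·m/s.
λ = h/p = 9.21 × 10⁻¹² m = 9210 fm.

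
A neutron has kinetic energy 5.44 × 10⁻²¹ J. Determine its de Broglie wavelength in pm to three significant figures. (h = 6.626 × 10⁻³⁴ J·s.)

λ = 155 pm

p = √(2mKE) = √(2 × 1.675 × 10⁻²⁷ × 5.440 × 10⁻²¹) = 4.269 × 10⁻²⁴ kg·m/s.
λ = h/p = 6.626 × 10⁻³⁴ / 4.269 × 10⁻²⁴ = 1.55 × 10⁻¹⁰ m = 155 pm.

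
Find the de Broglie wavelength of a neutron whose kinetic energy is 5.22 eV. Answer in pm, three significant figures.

KE = 5.22 eV = 8.362 × 10⁻¹⁹ J.
p = √(2mKE) = √(2 × 1.675 × 10⁻²⁷ × 8.362 × 10⁻¹⁹) = 5.293 × 10⁻²³ kg·m/s.
λ = h/p = 6.626 × 10⁻³⁴ / 5.293 × 10⁻²³ = 1.25 × 10⁻¹¹ m = 12.5 pm.

λ = 12.5 pm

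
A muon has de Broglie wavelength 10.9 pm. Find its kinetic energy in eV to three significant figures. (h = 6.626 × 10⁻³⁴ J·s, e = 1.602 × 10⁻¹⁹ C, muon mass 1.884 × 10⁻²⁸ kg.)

KE = 61.2 eV

p = h/λ = 6.626 × 10⁻³⁴ / 1.090 × 10⁻¹¹ = 6.079 × 10⁻²³ kg·m/s.
KE = p²/(2m) = (6.079 × 10⁻²³)² / (2 × 1.884 × 10⁻²⁸) = 9.807 × 10⁻¹⁸ J = 61.2 eV.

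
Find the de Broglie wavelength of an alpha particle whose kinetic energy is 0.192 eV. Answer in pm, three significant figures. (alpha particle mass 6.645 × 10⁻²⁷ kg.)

λ = 32.8 pm

KE = 0.192 eV = 3.076 × 10⁻²⁰ J.
p = √(2mKE) = √(2 × 6.645 × 10⁻²⁷ × 3.076 × 10⁻²⁰) = 2.022 × 10⁻²³ kg·m/s.
λ = h/p = 6.626 × 10⁻³⁴ / 2.022 × 10⁻²³ = 3.28 × 10⁻¹¹ m = 32.8 pm.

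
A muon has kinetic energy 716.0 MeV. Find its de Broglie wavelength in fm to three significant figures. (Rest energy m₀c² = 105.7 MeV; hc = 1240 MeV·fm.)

λ = 1.52 fm

Total energy E = KE + m₀c² = 716.0 + 105.7 = 821.7 MeV.
(pc)² = E² − (m₀c²)² = (821.7)² − (105.7)² = 6.640 × 10⁵ MeV², so pc = 814.9 MeV.
λ = hc/(pc) = 1240 MeV·fm / 814.9 MeV = 1.52 fm.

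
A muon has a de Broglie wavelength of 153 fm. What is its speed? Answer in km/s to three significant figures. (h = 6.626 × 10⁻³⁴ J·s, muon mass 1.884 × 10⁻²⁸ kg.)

v = 2.30 × 10⁴ km/s

p = h/λ = 6.626 × 10⁻³⁴ / 1.530 × 10⁻¹³ = 4.331 × 10⁻²¹ kg·m/s.
v = p/m = 4.331 × 10⁻²¹ / 1.884 × 10⁻²⁸ = 2.30 × 10⁷ m/s = 2.30 × 10⁴ km/s.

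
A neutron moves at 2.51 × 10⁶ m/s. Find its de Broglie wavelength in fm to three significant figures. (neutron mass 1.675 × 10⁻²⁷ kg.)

p = mv = 1.675 × 10⁻²⁷ × 2.51 × 10⁶ = 4.204 × 10⁻²¹ kg·m/s.
λ = h/p = 6.626 × 10⁻³⁴ / 4.204 × 10⁻²¹ = 1.58 × 10⁻¹³ m = 158 fm.

λ = 158 fm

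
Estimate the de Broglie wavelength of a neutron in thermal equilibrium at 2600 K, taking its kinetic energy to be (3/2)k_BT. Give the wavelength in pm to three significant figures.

KE = (3/2)k_BT = 1.5 × 1.381 × 10⁻²³ × 2600 = 5.386 × 10⁻²⁰ J.
p = √(2mKE) = √(2 × 1.675 × 10⁻²⁷ × 5.386 × 10⁻²⁰) = 1.343 × 10⁻²³ kg·m/s.
λ = h/p = 4.93 × 10⁻¹¹ m = 49.3 pm.

λ = 49.3 pm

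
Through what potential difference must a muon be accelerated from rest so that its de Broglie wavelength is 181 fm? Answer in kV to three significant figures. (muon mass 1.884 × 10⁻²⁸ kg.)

V = 222 kV

p = h/λ = 6.626 × 10⁻³⁴ / 1.810 × 10⁻¹³ = 3.661 × 10⁻²¹ kg·m/s.
KE = p²/(2m) = 3.557 × 10⁻¹⁴ J.
V = KE/e = 3.557 × 10⁻¹⁴ / (1.602 × 10⁻¹⁹) = 222 kV.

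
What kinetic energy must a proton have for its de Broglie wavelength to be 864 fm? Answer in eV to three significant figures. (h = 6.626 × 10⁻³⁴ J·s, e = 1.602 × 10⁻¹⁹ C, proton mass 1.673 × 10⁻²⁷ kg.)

p = h/λ = 6.626 × 10⁻³⁴ / 8.640 × 10⁻¹³ = 7.669 × 10⁻²² kg·m/s.
KE = p²/(2m) = (7.669 × 10⁻²²)² / (2 × 1.673 × 10⁻²⁷) = 1.758 × 10⁻¹⁶ J = 1100 eV.

KE = 1100 eV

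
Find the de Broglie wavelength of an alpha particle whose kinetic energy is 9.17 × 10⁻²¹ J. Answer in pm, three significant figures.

λ = 60.0 pm

p = √(2mKE) = √(2 × 6.645 × 10⁻²⁷ × 9.170 × 10⁻²¹) = 1.104 × 10⁻²³ kg·m/s.
λ = h/p = 6.626 × 10⁻³⁴ / 1.104 × 10⁻²³ = 6.00 × 10⁻¹¹ m = 60.0 pm.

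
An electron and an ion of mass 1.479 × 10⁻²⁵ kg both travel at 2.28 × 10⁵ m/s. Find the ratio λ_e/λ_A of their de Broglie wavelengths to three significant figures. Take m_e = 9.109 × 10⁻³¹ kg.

λ_e/λ_A = 1.62 × 10⁵

At fixed v, p = mv so λ = h/(mv) ∝ 1/m.
λ_e/λ_A = m_A/m_e = 1.479 × 10⁻²⁵/9.109 × 10⁻³¹ = 1.62 × 10⁵.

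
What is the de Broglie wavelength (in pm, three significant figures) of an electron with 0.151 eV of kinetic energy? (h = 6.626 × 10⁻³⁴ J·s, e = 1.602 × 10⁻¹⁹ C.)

λ = 3160 pm

KE = 0.151 eV = 2.419 × 10⁻²⁰ J.
p = √(2mKE) = √(2 × 9.109 × 10⁻³¹ × 2.419 × 10⁻²⁰) = 2.099 × 10⁻²⁵ kg·m/s.
λ = h/p = 6.626 × 10⁻³⁴ / 2.099 × 10⁻²⁵ = 3.16 × 10⁻⁹ m = 3160 pm.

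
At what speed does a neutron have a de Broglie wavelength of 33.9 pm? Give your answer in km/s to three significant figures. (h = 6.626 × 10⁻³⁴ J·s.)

v = 11.7 km/s

p = h/λ = 6.626 × 10⁻³⁴ / 3.390 × 10⁻¹¹ = 1.955 × 10⁻²³ kg·m/s.
v = p/m = 1.955 × 10⁻²³ / 1.675 × 10⁻²⁷ = 1.17 × 10⁴ m/s = 11.7 km/s.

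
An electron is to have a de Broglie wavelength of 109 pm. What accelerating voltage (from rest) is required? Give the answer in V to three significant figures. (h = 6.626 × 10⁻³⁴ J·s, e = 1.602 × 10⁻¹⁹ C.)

p = h/λ = 6.626 × 10⁻³⁴ / 1.090 × 10⁻¹⁰ = 6.079 × 10⁻²⁴ kg·m/s.
KE = p²/(2m) = 2.028 × 10⁻¹⁷ J.
V = KE/e = 2.028 × 10⁻¹⁷ / (1.602 × 10⁻¹⁹) = 127 V.

V = 127 V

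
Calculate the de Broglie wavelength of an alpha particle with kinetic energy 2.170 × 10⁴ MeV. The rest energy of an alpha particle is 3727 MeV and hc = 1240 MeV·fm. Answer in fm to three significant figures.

Total energy E = KE + m₀c² = 2.170 × 10⁴ + 3727 = 25427 MeV.
(pc)² = E² − (m₀c²)² = (25427)² − (3727)² = 6.326 × 10⁸ MeV², so pc = 2.515 × 10⁴ MeV.
λ = hc/(pc) = 1240 MeV·fm / 2.515 × 10⁴ MeV = 0.0493 fm.

λ = 0.0493 fm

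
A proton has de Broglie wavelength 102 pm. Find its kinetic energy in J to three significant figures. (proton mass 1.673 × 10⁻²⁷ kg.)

KE = 1.26 × 10⁻²⁰ J

p = h/λ = 6.626 × 10⁻³⁴ / 1.020 × 10⁻¹⁰ = 6.496 × 10⁻²⁴ kg·m/s.
KE = p²/(2m) = (6.496 × 10⁻²⁴)² / (2 × 1.673 × 10⁻²⁷) = 1.261 × 10⁻²⁰ J = 1.26 × 10⁻²⁰ J.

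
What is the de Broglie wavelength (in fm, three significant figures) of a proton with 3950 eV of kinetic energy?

KE = 3950 eV = 6.328 × 10⁻¹⁶ J.
p = √(2mKE) = √(2 × 1.673 × 10⁻²⁷ × 6.328 × 10⁻¹⁶) = 1.455 × 10⁻²¹ kg·m/s.
λ = h/p = 6.626 × 10⁻³⁴ / 1.455 × 10⁻²¹ = 4.55 × 10⁻¹³ m = 455 fm.

λ = 455 fm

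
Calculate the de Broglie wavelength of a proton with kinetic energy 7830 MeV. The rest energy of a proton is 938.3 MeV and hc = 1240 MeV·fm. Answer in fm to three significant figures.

Total energy E = KE + m₀c² = 7830 + 938.3 = 8768.3 MeV.
(pc)² = E² − (m₀c²)² = (8768.3)² − (938.3)² = 7.600 × 10⁷ MeV², so pc = 8718 MeV.
λ = hc/(pc) = 1240 MeV·fm / 8718 MeV = 0.142 fm.

λ = 0.142 fm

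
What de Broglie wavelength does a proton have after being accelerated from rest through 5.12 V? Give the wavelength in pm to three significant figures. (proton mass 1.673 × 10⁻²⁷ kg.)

KE = eV = 1.602 × 10⁻¹⁹ × 5.120 = 8.202 × 10⁻¹⁹ J.
p = √(2mKE) = √(2 × 1.673 × 10⁻²⁷ × 8.202 × 10⁻¹⁹) = 5.239 × 10⁻²³ kg·m/s.
λ = h/p = 6.626 × 10⁻³⁴ / 5.239 × 10⁻²³ = 1.26 × 10⁻¹¹ m = 12.6 pm.

λ = 12.6 pm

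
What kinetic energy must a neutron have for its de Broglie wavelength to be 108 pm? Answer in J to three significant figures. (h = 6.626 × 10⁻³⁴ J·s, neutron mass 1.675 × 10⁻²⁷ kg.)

p = h/λ = 6.626 × 10⁻³⁴ / 1.080 × 10⁻¹⁰ = 6.135 × 10⁻²⁴ kg·m/s.
KE = p²/(2m) = (6.135 × 10⁻²⁴)² / (2 × 1.675 × 10⁻²⁷) = 1.124 × 10⁻²⁰ J = 1.12 × 10⁻²⁰ J.

KE = 1.12 × 10⁻²⁰ J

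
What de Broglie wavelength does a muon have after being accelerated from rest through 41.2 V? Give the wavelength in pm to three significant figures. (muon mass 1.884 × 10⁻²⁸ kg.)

KE = eV = 1.602 × 10⁻¹⁹ × 41.20 = 6.600 × 10⁻¹⁸ J.
p = √(2mKE) = √(2 × 1.884 × 10⁻²⁸ × 6.600 × 10⁻¹⁸) = 4.987 × 10⁻²³ kg·m/s.
λ = h/p = 6.626 × 10⁻³⁴ / 4.987 × 10⁻²³ = 1.33 × 10⁻¹¹ m = 13.3 pm.

λ = 13.3 pm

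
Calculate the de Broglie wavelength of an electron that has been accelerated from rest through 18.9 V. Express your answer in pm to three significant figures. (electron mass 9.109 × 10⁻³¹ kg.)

KE = eV = 1.602 × 10⁻¹⁹ × 18.90 = 3.028 × 10⁻¹⁸ J.
p = √(2mKE) = √(2 × 9.109 × 10⁻³¹ × 3.028 × 10⁻¹⁸) = 2.349 × 10⁻²⁴ kg·m/s.
λ = h/p = 6.626 × 10⁻³⁴ / 2.349 × 10⁻²⁴ = 2.82 × 10⁻¹⁰ m = 282 pm.

λ = 282 pm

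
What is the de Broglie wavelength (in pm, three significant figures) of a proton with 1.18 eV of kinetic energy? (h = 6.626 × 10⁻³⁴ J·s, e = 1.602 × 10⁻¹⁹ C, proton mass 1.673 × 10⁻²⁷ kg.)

λ = 26.3 pm

KE = 1.18 eV = 1.890 × 10⁻¹⁹ J.
p = √(2mKE) = √(2 × 1.673 × 10⁻²⁷ × 1.890 × 10⁻¹⁹) = 2.515 × 10⁻²³ kg·m/s.
λ = h/p = 6.626 × 10⁻³⁴ / 2.515 × 10⁻²³ = 2.63 × 10⁻¹¹ m = 26.3 pm.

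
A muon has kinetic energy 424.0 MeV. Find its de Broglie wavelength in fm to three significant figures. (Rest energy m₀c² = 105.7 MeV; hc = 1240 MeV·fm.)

Total energy E = KE + m₀c² = 424.0 + 105.7 = 529.7 MeV.
(pc)² = E² − (m₀c²)² = (529.7)² − (105.7)² = 2.694 × 10⁵ MeV², so pc = 519.0 MeV.
λ = hc/(pc) = 1240 MeV·fm / 519.0 MeV = 2.39 fm.

λ = 2.39 fm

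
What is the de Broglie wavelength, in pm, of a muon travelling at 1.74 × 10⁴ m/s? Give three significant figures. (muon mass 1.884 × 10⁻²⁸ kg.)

λ = 202 pm

p = mv = 1.884 × 10⁻²⁸ × 1.74 × 10⁴ = 3.278 × 10⁻²⁴ kg·m/s.
λ = h/p = 6.626 × 10⁻³⁴ / 3.278 × 10⁻²⁴ = 2.02 × 10⁻¹⁰ m = 202 pm.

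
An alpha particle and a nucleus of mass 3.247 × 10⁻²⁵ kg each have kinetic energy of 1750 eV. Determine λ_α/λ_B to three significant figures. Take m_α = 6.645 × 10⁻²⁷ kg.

At fixed KE, p = √(2mKE) so λ = h/p ∝ 1/√m.
λ_α/λ_B = √(m_B/m_α) = √(3.247 × 10⁻²⁵/6.645 × 10⁻²⁷) = √(48.86) = 6.99.

λ_α/λ_B = 6.99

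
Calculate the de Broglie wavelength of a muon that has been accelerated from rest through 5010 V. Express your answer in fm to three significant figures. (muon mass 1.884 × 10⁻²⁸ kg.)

λ = 1200 fm

KE = eV = 1.602 × 10⁻¹⁹ × 5010 = 8.026 × 10⁻¹⁶ J.
p = √(2mKE) = √(2 × 1.884 × 10⁻²⁸ × 8.026 × 10⁻¹⁶) = 5.499 × 10⁻²² kg·m/s.
λ = h/p = 6.626 × 10⁻³⁴ / 5.499 × 10⁻²² = 1.20 × 10⁻¹² m = 1200 fm.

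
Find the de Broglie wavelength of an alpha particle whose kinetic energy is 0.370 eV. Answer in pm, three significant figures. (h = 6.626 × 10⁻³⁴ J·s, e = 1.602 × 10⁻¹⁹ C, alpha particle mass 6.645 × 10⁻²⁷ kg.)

λ = 23.6 pm

KE = 0.370 eV = 5.927 × 10⁻²⁰ J.
p = √(2mKE) = √(2 × 6.645 × 10⁻²⁷ × 5.927 × 10⁻²⁰) = 2.807 × 10⁻²³ kg·m/s.
λ = h/p = 6.626 × 10⁻³⁴ / 2.807 × 10⁻²³ = 2.36 × 10⁻¹¹ m = 23.6 pm.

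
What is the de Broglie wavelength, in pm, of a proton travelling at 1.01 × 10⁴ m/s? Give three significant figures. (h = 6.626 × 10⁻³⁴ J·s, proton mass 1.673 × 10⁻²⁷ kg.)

p = mv = 1.673 × 10⁻²⁷ × 1.01 × 10⁴ = 1.690 × 10⁻²³ kg·m/s.
λ = h/p = 6.626 × 10⁻³⁴ / 1.690 × 10⁻²³ = 3.92 × 10⁻¹¹ m = 39.2 pm.

λ = 39.2 pm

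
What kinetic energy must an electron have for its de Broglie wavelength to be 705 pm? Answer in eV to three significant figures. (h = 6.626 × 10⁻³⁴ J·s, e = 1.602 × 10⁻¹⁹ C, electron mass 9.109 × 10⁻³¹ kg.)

p = h/λ = 6.626 × 10⁻³⁴ / 7.050 × 10⁻¹⁰ = 9.399 × 10⁻²⁵ kg·m/s.
KE = p²/(2m) = (9.399 × 10⁻²⁵)² / (2 × 9.109 × 10⁻³¹) = 4.849 × 10⁻¹⁹ J = 3.03 eV.

KE = 3.03 eV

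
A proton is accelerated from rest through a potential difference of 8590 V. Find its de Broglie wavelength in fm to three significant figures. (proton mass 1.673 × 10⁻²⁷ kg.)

λ = 309 fm

KE = eV = 1.602 × 10⁻¹⁹ × 8590 = 1.376 × 10⁻¹⁵ J.
p = √(2mKE) = √(2 × 1.673 × 10⁻²⁷ × 1.376 × 10⁻¹⁵) = 2.146 × 10⁻²¹ kg·m/s.
λ = h/p = 6.626 × 10⁻³⁴ / 2.146 × 10⁻²¹ = 3.09 × 10⁻¹³ m = 309 fm.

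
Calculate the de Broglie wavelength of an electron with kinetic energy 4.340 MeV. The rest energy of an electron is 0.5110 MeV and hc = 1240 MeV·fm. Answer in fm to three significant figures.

Total energy E = KE + m₀c² = 4.340 + 0.5110 = 4.8510 MeV.
(pc)² = E² − (m₀c²)² = (4.8510)² − (0.5110)² = 23.27 MeV², so pc = 4.824 MeV.
λ = hc/(pc) = 1240 MeV·fm / 4.824 MeV = 257 fm.

λ = 257 fm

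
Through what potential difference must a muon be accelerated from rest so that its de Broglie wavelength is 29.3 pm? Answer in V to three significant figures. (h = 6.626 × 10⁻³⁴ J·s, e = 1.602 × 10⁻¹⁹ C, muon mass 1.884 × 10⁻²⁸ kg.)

V = 8.47 V

p = h/λ = 6.626 × 10⁻³⁴ / 2.930 × 10⁻¹¹ = 2.261 × 10⁻²³ kg·m/s.
KE = p²/(2m) = 1.357 × 10⁻¹⁸ J.
V = KE/e = 1.357 × 10⁻¹⁸ / (1.602 × 10⁻¹⁹) = 8.47 V.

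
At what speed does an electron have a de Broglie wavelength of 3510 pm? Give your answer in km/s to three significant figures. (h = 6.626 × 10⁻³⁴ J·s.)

v = 207 km/s

p = h/λ = 6.626 × 10⁻³⁴ / 3.510 × 10⁻⁹ = 1.888 × 10⁻²⁵ kg·m/s.
v = p/m = 1.888 × 10⁻²⁵ / 9.109 × 10⁻³¹ = 2.07 × 10⁵ m/s = 207 km/s.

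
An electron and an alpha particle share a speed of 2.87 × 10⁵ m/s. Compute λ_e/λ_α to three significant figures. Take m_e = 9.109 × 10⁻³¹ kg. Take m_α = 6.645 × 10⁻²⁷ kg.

At fixed v, p = mv so λ = h/(mv) ∝ 1/m.
λ_e/λ_α = m_α/m_e = 6.645 × 10⁻²⁷/9.109 × 10⁻³¹ = 7290.

λ_e/λ_α = 7290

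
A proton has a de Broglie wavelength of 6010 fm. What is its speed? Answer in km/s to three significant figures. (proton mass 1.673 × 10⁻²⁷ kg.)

v = 65.9 km/s

p = h/λ = 6.626 × 10⁻³⁴ / 6.010 × 10⁻¹² = 1.102 × 10⁻²² kg·m/s.
v = p/m = 1.102 × 10⁻²² / 1.673 × 10⁻²⁷ = 6.59 × 10⁴ m/s = 65.9 km/s.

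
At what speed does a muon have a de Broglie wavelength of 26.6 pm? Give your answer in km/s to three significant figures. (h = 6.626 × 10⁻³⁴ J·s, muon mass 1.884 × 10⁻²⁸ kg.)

v = 132 km/s

p = h/λ = 6.626 × 10⁻³⁴ / 2.660 × 10⁻¹¹ = 2.491 × 10⁻²³ kg·m/s.
v = p/m = 2.491 × 10⁻²³ / 1.884 × 10⁻²⁸ = 1.32 × 10⁵ m/s = 132 km/s.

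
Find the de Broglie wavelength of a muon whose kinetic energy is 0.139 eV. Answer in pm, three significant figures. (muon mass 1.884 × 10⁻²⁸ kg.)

KE = 0.139 eV = 2.227 × 10⁻²⁰ J.
p = √(2mKE) = √(2 × 1.884 × 10⁻²⁸ × 2.227 × 10⁻²⁰) = 2.897 × 10⁻²⁴ kg·m/s.
λ = h/p = 6.626 × 10⁻³⁴ / 2.897 × 10⁻²⁴ = 2.29 × 10⁻¹⁰ m = 229 pm.

λ = 229 pm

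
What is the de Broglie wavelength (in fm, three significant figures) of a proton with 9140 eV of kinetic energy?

λ = 299 fm

KE = 9140 eV = 1.464 × 10⁻¹⁵ J.
p = √(2mKE) = √(2 × 1.673 × 10⁻²⁷ × 1.464 × 10⁻¹⁵) = 2.213 × 10⁻²¹ kg·m/s.
λ = h/p = 6.626 × 10⁻³⁴ / 2.213 × 10⁻²¹ = 2.99 × 10⁻¹³ m = 299 fm.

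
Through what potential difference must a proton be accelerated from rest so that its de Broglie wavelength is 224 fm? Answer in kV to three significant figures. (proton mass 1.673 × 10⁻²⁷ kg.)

V = 16.3 kV

p = h/λ = 6.626 × 10⁻³⁴ / 2.240 × 10⁻¹³ = 2.958 × 10⁻²¹ kg·m/s.
KE = p²/(2m) = 2.615 × 10⁻¹⁵ J.
V = KE/e = 2.615 × 10⁻¹⁵ / (1.602 × 10⁻¹⁹) = 16.3 kV.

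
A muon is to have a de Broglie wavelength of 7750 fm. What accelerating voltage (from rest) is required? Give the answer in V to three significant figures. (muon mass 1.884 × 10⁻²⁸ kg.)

p = h/λ = 6.626 × 10⁻³⁴ / 7.750 × 10⁻¹² = 8.550 × 10⁻²³ kg·m/s.
KE = p²/(2m) = 1.940 × 10⁻¹⁷ J.
V = KE/e = 1.940 × 10⁻¹⁷ / (1.602 × 10⁻¹⁹) = 121 V.

V = 121 V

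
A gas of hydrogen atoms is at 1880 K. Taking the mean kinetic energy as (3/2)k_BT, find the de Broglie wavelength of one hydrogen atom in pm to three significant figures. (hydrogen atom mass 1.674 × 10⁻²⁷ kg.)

KE = (3/2)k_BT = 1.5 × 1.381 × 10⁻²³ × 1880 = 3.894 × 10⁻²⁰ J.
p = √(2mKE) = √(2 × 1.674 × 10⁻²⁷ × 3.894 × 10⁻²⁰) = 1.142 × 10⁻²³ kg·m/s.
λ = h/p = 5.80 × 10⁻¹¹ m = 58.0 pm.

λ = 58.0 pm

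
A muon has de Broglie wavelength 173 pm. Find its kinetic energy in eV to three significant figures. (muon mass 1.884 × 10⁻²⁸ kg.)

KE = 0.243 eV

p = h/λ = 6.626 × 10⁻³⁴ / 1.730 × 10⁻¹⁰ = 3.830 × 10⁻²⁴ kg·m/s.
KE = p²/(2m) = (3.830 × 10⁻²⁴)² / (2 × 1.884 × 10⁻²⁸) = 3.893 × 10⁻²⁰ J = 0.243 eV.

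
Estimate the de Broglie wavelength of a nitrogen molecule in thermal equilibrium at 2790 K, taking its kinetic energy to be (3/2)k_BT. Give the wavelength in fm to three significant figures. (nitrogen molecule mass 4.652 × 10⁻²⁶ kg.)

λ = 9040 fm

KE = (3/2)k_BT = 1.5 × 1.381 × 10⁻²³ × 2790 = 5.779 × 10⁻²⁰ J.
p = √(2mKE) = √(2 × 4.652 × 10⁻²⁶ × 5.779 × 10⁻²⁰) = 7.333 × 10⁻²³ kg·m/s.
λ = h/p = 9.04 × 10⁻¹² m = 9040 fm.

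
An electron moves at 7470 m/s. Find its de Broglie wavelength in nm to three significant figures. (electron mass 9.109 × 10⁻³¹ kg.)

λ = 97.4 nm

p = mv = 9.109 × 10⁻³¹ × 7470 = 6.804 × 10⁻²⁷ kg·m/s.
λ = h/p = 6.626 × 10⁻³⁴ / 6.804 × 10⁻²⁷ = 9.74 × 10⁻⁸ m = 97.4 nm.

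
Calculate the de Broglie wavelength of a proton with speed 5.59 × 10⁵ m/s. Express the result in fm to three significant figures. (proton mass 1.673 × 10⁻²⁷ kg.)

λ = 709 fm

p = mv = 1.673 × 10⁻²⁷ × 5.59 × 10⁵ = 9.352 × 10⁻²² kg·m/s.
λ = h/p = 6.626 × 10⁻³⁴ / 9.352 × 10⁻²² = 7.09 × 10⁻¹³ m = 709 fm.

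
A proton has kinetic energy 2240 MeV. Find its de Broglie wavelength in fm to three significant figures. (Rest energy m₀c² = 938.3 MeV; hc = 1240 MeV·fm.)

λ = 0.408 fm

Total energy E = KE + m₀c² = 2240 + 938.3 = 3178.3 MeV.
(pc)² = E² − (m₀c²)² = (3178.3)² − (938.3)² = 9.221 × 10⁶ MeV², so pc = 3037 MeV.
λ = hc/(pc) = 1240 MeV·fm / 3037 MeV = 0.408 fm.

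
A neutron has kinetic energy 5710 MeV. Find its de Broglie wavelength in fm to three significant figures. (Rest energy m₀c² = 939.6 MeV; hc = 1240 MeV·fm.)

λ = 0.188 fm

Total energy E = KE + m₀c² = 5710 + 939.6 = 6649.6 MeV.
(pc)² = E² − (m₀c²)² = (6649.6)² − (939.6)² = 4.333 × 10⁷ MeV², so pc = 6583 MeV.
λ = hc/(pc) = 1240 MeV·fm / 6583 MeV = 0.188 fm.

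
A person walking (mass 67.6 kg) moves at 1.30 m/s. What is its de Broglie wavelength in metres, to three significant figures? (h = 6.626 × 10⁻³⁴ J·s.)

p = mv = 67.6 × 1.30 = 8.788 × 10¹ kg·m/s.
λ = h/p = 6.626 × 10⁻³⁴ / 8.788 × 10¹ = 7.54 × 10⁻³⁶ m.

λ = 7.54 × 10⁻³⁶ m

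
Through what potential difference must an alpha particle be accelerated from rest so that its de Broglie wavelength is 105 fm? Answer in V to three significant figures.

p = h/λ = 6.626 × 10⁻³⁴ / 1.050 × 10⁻¹³ = 6.310 × 10⁻²¹ kg·m/s.
KE = p²/(2m) = 2.996 × 10⁻¹⁵ J.
V = KE/2e = 2.996 × 10⁻¹⁵ / (2 × 1.602 × 10⁻¹⁹) = 9350 V.

V = 9350 V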